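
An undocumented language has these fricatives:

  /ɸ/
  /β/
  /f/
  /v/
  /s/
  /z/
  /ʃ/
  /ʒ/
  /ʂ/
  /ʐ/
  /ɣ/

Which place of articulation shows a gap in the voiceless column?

place of articulation  voiceless  voiced  
bilabial          ɸ         β       
labiodental       f         v       
alveolar          s         z       
postalveolar      ʃ         ʒ       
retroflex         ʂ         ʐ       
velar             —         ɣ       
Every place of articulation has a voiceless member except velar, where /x/ would be expected.

velar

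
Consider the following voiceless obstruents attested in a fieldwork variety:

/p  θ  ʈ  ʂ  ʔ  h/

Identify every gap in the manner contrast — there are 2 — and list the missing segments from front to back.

bilabial: stop /p/, fricative —.
dental: stop —, fricative /θ/.
retroflex: stop /ʈ/, fricative /ʂ/.
glottal: stop /ʔ/, fricative /h/.
Gaps, from front to back: bilabial lacks fricative (/ɸ/); dental lacks stop (/t̪/).

/ɸ/, /t̪/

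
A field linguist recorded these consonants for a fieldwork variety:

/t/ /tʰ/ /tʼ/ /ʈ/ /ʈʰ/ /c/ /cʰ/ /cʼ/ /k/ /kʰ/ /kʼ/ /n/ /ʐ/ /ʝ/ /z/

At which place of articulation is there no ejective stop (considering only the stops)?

place of articulation  plain     aspirated  ejective
alveolar          t         tʰ        tʼ      
retroflex         ʈ         ʈʰ        —       
palatal           c         cʰ        cʼ      
velar             k         kʰ        kʼ      
Every place of articulation has an ejective member except retroflex, where /ʈʼ/ would be expected.

retroflex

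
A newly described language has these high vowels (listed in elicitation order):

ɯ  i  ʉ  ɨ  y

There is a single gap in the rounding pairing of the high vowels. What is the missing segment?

backness          unrounded  rounded 
front             i         y       
central           ɨ         ʉ       
back              ɯ         —       
The back row has no rounded member, so the gap is the back rounded vowel /u/.

/u/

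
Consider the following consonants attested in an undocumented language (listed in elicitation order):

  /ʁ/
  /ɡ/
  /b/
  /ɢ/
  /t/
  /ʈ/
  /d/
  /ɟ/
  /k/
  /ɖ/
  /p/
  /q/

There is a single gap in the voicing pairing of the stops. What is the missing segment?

/c/

bilabial: voiceless /p/, voiced /b/.
alveolar: voiceless /t/, voiced /d/.
retroflex: voiceless /ʈ/, voiced /ɖ/.
palatal: voiceless —, voiced /ɟ/.
velar: voiceless /k/, voiced /ɡ/.
uvular: voiceless /q/, voiced /ɢ/.
The palatal row has no voiceless member, so the gap is the voiceless palatal stop /c/.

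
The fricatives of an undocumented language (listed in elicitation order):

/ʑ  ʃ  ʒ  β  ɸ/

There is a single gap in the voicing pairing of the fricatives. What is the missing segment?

/ɕ/

bilabial: voiceless /ɸ/, voiced /β/.
postalveolar: voiceless /ʃ/, voiced /ʒ/.
alveolo-palatal: voiceless —, voiced /ʑ/.
The alveolo-palatal row has no voiceless member, so the gap is the voiceless alveolo-palatal fricative /ɕ/.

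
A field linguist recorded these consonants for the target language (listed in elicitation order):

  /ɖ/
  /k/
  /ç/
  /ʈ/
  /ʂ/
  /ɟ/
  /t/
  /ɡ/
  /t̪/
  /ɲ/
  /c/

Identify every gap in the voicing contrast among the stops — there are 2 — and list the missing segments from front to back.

/d̪/, /d/

place of articulation  voiceless  voiced  
dental            t̪        —       
alveolar          t         —       
retroflex         ʈ         ɖ       
palatal           c         ɟ       
velar             k         ɡ       
Gaps, from front to back: dental lacks voiced (/d̪/); alveolar lacks voiced (/d/).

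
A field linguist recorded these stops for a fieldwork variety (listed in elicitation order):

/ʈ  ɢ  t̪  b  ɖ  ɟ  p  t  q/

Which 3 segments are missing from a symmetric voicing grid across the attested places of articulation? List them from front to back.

/d̪/, /d/, /c/

place of articulation  voiceless  voiced  
bilabial          p         b       
dental            t̪        —       
alveolar          t         —       
retroflex         ʈ         ɖ       
palatal           —         ɟ       
uvular            q         ɢ       
Gaps, from front to back: dental lacks voiced (/d̪/); alveolar lacks voiced (/d/); palatal lacks voiceless (/c/).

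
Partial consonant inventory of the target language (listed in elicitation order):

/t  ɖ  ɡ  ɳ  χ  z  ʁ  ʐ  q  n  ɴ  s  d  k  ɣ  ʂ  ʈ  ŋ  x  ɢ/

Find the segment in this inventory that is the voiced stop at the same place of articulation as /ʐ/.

/ʐ/ is a voiced retroflex fricative.
The voiced stop at the same place is a voiced retroflex stop — in this inventory, /ɖ/.

/ɖ/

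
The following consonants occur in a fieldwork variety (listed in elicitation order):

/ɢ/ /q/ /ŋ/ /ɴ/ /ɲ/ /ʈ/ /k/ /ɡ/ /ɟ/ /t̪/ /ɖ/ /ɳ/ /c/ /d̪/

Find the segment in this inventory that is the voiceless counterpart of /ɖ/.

/ɖ/ is a voiced retroflex stop.
The voiceless counterpart is a voiceless retroflex stop — in this inventory, /ʈ/.

/ʈ/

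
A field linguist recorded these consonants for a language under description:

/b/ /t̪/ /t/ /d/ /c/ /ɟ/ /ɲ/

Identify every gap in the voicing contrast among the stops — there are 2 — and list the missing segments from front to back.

bilabial: voiceless —, voiced /b/.
dental: voiceless /t̪/, voiced —.
alveolar: voiceless /t/, voiced /d/.
palatal: voiceless /c/, voiced /ɟ/.
Gaps, from front to back: bilabial lacks voiceless (/p/); dental lacks voiced (/d̪/).

/p/, /d̪/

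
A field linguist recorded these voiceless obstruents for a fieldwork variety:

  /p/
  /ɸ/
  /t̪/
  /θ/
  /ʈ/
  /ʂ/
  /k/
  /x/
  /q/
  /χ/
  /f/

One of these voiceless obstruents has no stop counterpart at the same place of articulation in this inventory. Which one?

/f/

Bilabial: /p/ ~ /ɸ/
Dental: /t̪/ ~ /θ/
Retroflex: /ʈ/ ~ /ʂ/
Velar: /k/ ~ /x/
Uvular: /q/ ~ /χ/
Labiodental: only /f/ (fricative); no stop partner.
So /f/ is the unpaired segment.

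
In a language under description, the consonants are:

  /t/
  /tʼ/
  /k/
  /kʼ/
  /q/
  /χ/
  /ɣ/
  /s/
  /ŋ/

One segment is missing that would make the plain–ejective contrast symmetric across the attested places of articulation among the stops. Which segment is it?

/qʼ/

place of articulation  plain     ejective
alveolar          t         tʼ      
velar             k         kʼ      
uvular            q         —       
The uvular row has no ejective member, so the gap is the ejective uvular stop /qʼ/.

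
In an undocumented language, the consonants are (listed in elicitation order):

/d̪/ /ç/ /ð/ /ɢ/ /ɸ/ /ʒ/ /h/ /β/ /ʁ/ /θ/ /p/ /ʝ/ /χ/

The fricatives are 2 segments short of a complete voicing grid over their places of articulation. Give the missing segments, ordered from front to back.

/ʃ/, /ɦ/

place of articulation  voiceless  voiced  
bilabial          ɸ         β       
dental            θ         ð       
postalveolar      —         ʒ       
palatal           ç         ʝ       
uvular            χ         ʁ       
glottal           h         —       
Gaps, from front to back: postalveolar lacks voiceless (/ʃ/); glottal lacks voiced (/ɦ/).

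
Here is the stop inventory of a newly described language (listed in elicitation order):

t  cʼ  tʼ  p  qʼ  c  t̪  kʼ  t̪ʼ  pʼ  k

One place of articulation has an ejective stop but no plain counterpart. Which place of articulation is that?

place of articulation  plain     ejective
bilabial          p         pʼ      
dental            t̪        t̪ʼ     
alveolar          t         tʼ      
palatal           c         cʼ      
velar             k         kʼ      
uvular            —         qʼ      
Every place of articulation has a plain member except uvular, where /q/ would be expected.

uvular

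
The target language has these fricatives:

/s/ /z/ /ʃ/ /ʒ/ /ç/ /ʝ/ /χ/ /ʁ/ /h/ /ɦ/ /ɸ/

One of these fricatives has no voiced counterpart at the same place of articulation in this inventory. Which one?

Alveolar: /s/ ~ /z/
Postalveolar: /ʃ/ ~ /ʒ/
Palatal: /ç/ ~ /ʝ/
Uvular: /χ/ ~ /ʁ/
Glottal: /h/ ~ /ɦ/
Bilabial: only /ɸ/ (voiceless); no voiced partner.
So /ɸ/ is the unpaired segment.

/ɸ/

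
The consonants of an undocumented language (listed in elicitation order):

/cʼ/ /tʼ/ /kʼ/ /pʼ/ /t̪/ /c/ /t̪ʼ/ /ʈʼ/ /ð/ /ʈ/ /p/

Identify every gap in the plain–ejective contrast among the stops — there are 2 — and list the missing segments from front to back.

Plain: /p/ (bilabial), /t̪/ (dental), /ʈ/ (retroflex), /c/ (palatal).
Ejective: /pʼ/ (bilabial), /t̪ʼ/ (dental), /tʼ/ (alveolar), /ʈʼ/ (retroflex), /cʼ/ (palatal), /kʼ/ (velar).
Gaps, from front to back: alveolar lacks plain (/t/); velar lacks plain (/k/).

/t/, /k/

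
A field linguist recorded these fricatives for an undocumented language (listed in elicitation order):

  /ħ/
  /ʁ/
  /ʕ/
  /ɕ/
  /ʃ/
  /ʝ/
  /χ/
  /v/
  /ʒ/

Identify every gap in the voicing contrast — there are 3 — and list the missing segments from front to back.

/f/, /ʑ/, /ç/

Voiceless: /ʃ/ (postalveolar), /ɕ/ (alveolo-palatal), /χ/ (uvular), /ħ/ (pharyngeal).
Voiced: /v/ (labiodental), /ʒ/ (postalveolar), /ʝ/ (palatal), /ʁ/ (uvular), /ʕ/ (pharyngeal).
Gaps, from front to back: labiodental lacks voiceless (/f/); alveolo-palatal lacks voiced (/ʑ/); palatal lacks voiceless (/ç/).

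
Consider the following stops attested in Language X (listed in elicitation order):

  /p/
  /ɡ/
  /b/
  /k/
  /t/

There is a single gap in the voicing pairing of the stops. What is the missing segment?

place of articulation  voiceless  voiced  
bilabial          p         b       
alveolar          t         —       
velar             k         ɡ       
The alveolar row has no voiced member, so the gap is the voiced alveolar stop /d/.

/d/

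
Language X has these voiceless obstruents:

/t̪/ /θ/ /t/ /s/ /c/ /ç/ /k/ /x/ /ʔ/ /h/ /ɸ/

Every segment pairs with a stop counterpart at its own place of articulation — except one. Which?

Dental: /t̪/ ~ /θ/
Alveolar: /t/ ~ /s/
Palatal: /c/ ~ /ç/
Velar: /k/ ~ /x/
Glottal: /ʔ/ ~ /h/
Bilabial: only /ɸ/ (fricative); no stop partner.
So /ɸ/ is the unpaired segment.

/ɸ/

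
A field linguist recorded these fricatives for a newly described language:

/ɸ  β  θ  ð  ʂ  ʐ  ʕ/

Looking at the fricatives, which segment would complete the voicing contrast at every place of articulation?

/ħ/

Voiceless: /ɸ/ (bilabial), /θ/ (dental), /ʂ/ (retroflex).
Voiced: /β/ (bilabial), /ð/ (dental), /ʐ/ (retroflex), /ʕ/ (pharyngeal).
The pharyngeal row has no voiceless member, so the gap is the voiceless pharyngeal fricative /ħ/.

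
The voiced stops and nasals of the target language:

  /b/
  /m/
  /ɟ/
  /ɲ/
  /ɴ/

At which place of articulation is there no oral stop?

Oral stop: /b/ (bilabial), /ɟ/ (palatal).
Nasal: /m/ (bilabial), /ɲ/ (palatal), /ɴ/ (uvular).
Every place of articulation has an oral stop member except uvular, where /ɢ/ would be expected.

uvular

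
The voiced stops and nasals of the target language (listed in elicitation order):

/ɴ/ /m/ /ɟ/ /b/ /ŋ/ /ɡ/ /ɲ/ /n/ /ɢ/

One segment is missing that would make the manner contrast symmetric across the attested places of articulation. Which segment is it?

place of articulation  oral stop  nasal   
bilabial          b         m       
alveolar          —         n       
palatal           ɟ         ɲ       
velar             ɡ         ŋ       
uvular            ɢ         ɴ       
The alveolar row has no oral stop member, so the gap is the alveolar oral stop /d/.

/d/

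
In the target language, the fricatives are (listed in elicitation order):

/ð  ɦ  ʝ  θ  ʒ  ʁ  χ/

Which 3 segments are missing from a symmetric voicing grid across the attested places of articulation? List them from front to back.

Voiceless: /θ/ (dental), /χ/ (uvular).
Voiced: /ð/ (dental), /ʒ/ (postalveolar), /ʝ/ (palatal), /ʁ/ (uvular), /ɦ/ (glottal).
Gaps, from front to back: postalveolar lacks voiceless (/ʃ/); palatal lacks voiceless (/ç/); glottal lacks voiceless (/h/).

/ʃ/, /ç/, /h/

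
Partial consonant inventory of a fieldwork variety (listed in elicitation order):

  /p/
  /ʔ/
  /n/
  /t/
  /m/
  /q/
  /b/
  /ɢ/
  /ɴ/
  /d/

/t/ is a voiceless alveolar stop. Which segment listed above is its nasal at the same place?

/n/

The nasal at the same place is an alveolar nasal — in this inventory, /n/.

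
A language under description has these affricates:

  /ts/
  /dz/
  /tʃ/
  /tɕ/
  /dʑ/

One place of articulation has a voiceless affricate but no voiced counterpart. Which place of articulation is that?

postalveolar

place of articulation  voiceless  voiced  
alveolar          ts        dz      
postalveolar      tʃ        —       
alveolo-palatal   tɕ        dʑ      
Every place of articulation has a voiced member except postalveolar, where /dʒ/ would be expected.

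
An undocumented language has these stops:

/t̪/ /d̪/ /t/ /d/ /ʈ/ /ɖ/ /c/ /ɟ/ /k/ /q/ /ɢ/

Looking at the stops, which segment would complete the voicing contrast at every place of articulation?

/ɡ/

Voiceless: /t̪/ (dental), /t/ (alveolar), /ʈ/ (retroflex), /c/ (palatal), /k/ (velar), /q/ (uvular).
Voiced: /d̪/ (dental), /d/ (alveolar), /ɖ/ (retroflex), /ɟ/ (palatal), /ɢ/ (uvular).
The velar row has no voiced member, so the gap is the voiced velar stop /ɡ/.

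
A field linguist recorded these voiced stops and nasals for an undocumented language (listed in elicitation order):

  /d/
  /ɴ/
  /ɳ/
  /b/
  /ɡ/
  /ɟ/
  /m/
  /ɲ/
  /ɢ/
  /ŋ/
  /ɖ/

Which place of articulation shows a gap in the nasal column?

Oral stop: /b/ (bilabial), /d/ (alveolar), /ɖ/ (retroflex), /ɟ/ (palatal), /ɡ/ (velar), /ɢ/ (uvular).
Nasal: /m/ (bilabial), /ɳ/ (retroflex), /ɲ/ (palatal), /ŋ/ (velar), /ɴ/ (uvular).
Every place of articulation has a nasal member except alveolar, where /n/ would be expected.

alveolar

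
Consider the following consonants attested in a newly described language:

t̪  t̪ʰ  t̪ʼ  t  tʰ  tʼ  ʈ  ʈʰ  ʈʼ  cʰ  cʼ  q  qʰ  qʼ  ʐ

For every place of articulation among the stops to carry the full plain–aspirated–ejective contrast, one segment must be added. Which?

/c/

Plain: /t̪/ (dental), /t/ (alveolar), /ʈ/ (retroflex), /q/ (uvular).
Aspirated: /t̪ʰ/ (dental), /tʰ/ (alveolar), /ʈʰ/ (retroflex), /cʰ/ (palatal), /qʰ/ (uvular).
Ejective: /t̪ʼ/ (dental), /tʼ/ (alveolar), /ʈʼ/ (retroflex), /cʼ/ (palatal), /qʼ/ (uvular).
The palatal row has no plain member, so the gap is the plain palatal stop /c/.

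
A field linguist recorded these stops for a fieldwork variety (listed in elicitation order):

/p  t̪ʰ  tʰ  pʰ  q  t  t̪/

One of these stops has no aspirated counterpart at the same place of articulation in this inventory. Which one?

/q/

Bilabial: /p/ ~ /pʰ/
Dental: /t̪/ ~ /t̪ʰ/
Alveolar: /t/ ~ /tʰ/
Uvular: only /q/ (plain); no aspirated partner.
So /q/ is the unpaired segment.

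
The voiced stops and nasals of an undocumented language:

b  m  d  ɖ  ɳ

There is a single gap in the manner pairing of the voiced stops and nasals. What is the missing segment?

bilabial: oral stop /b/, nasal /m/.
alveolar: oral stop /d/, nasal —.
retroflex: oral stop /ɖ/, nasal /ɳ/.
The alveolar row has no nasal member, so the gap is the alveolar nasal /n/.

/n/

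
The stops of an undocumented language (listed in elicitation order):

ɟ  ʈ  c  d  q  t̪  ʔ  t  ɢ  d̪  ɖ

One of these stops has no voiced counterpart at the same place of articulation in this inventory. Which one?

/ʔ/

Dental: /t̪/ ~ /d̪/
Alveolar: /t/ ~ /d/
Retroflex: /ʈ/ ~ /ɖ/
Palatal: /c/ ~ /ɟ/
Uvular: /q/ ~ /ɢ/
Glottal: only /ʔ/ (voiceless); no voiced partner.
So /ʔ/ is the unpaired segment.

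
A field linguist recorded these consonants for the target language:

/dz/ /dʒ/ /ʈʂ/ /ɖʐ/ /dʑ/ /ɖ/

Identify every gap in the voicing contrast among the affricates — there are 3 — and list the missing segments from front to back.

place of articulation  voiceless  voiced  
alveolar          —         dz      
postalveolar      —         dʒ      
retroflex         ʈʂ        ɖʐ      
alveolo-palatal   —         dʑ      
Gaps, from front to back: alveolar lacks voiceless (/ts/); postalveolar lacks voiceless (/tʃ/); alveolo-palatal lacks voiceless (/tɕ/).

/ts/, /tʃ/, /tɕ/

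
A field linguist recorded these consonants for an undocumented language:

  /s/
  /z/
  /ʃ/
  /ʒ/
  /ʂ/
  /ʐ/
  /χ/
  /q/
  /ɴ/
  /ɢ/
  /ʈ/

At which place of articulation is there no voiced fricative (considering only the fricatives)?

alveolar: voiceless /s/, voiced /z/.
postalveolar: voiceless /ʃ/, voiced /ʒ/.
retroflex: voiceless /ʂ/, voiced /ʐ/.
uvular: voiceless /χ/, voiced —.
Every place of articulation has a voiced member except uvular, where /ʁ/ would be expected.

uvular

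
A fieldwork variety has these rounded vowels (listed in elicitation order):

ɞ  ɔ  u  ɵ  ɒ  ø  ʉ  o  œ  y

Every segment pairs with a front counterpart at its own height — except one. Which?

High: /y/ ~ /ʉ/ ~ /u/
High-mid: /ø/ ~ /ɵ/ ~ /o/
Low-mid: /œ/ ~ /ɞ/ ~ /ɔ/
Low: only /ɒ/ (back); no front partner.
So /ɒ/ is the unpaired segment.

/ɒ/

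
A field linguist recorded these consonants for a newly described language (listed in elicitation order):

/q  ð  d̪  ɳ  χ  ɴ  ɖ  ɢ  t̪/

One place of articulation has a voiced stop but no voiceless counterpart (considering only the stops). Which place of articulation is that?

Voiceless: /t̪/ (dental), /q/ (uvular).
Voiced: /d̪/ (dental), /ɖ/ (retroflex), /ɢ/ (uvular).
Every place of articulation has a voiceless member except retroflex, where /ʈ/ would be expected.

retroflex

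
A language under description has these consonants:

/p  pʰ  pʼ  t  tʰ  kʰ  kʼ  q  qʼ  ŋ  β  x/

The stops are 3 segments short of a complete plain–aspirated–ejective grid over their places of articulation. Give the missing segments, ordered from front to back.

/tʼ/, /k/, /qʰ/

Plain: /p/ (bilabial), /t/ (alveolar), /q/ (uvular).
Aspirated: /pʰ/ (bilabial), /tʰ/ (alveolar), /kʰ/ (velar).
Ejective: /pʼ/ (bilabial), /kʼ/ (velar), /qʼ/ (uvular).
Gaps, from front to back: alveolar lacks ejective (/tʼ/); velar lacks plain (/k/); uvular lacks aspirated (/qʰ/).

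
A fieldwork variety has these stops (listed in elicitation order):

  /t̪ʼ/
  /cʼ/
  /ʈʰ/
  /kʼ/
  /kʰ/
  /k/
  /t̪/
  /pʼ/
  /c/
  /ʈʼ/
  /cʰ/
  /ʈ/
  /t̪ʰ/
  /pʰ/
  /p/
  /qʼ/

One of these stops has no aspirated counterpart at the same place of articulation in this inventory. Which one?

Bilabial: /p/ ~ /pʰ/ ~ /pʼ/
Dental: /t̪/ ~ /t̪ʰ/ ~ /t̪ʼ/
Retroflex: /ʈ/ ~ /ʈʰ/ ~ /ʈʼ/
Palatal: /c/ ~ /cʰ/ ~ /cʼ/
Velar: /k/ ~ /kʰ/ ~ /kʼ/
Uvular: only /qʼ/ (ejective); no aspirated partner.
So /qʼ/ is the unpaired segment.

/qʼ/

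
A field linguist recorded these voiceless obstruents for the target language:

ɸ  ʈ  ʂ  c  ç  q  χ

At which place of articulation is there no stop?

Stop: /ʈ/ (retroflex), /c/ (palatal), /q/ (uvular).
Fricative: /ɸ/ (bilabial), /ʂ/ (retroflex), /ç/ (palatal), /χ/ (uvular).
Every place of articulation has a stop member except bilabial, where /p/ would be expected.

bilabial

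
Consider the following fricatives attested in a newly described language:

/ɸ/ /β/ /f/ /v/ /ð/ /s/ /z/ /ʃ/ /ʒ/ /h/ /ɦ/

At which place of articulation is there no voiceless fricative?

dental

bilabial: voiceless /ɸ/, voiced /β/.
labiodental: voiceless /f/, voiced /v/.
dental: voiceless —, voiced /ð/.
alveolar: voiceless /s/, voiced /z/.
postalveolar: voiceless /ʃ/, voiced /ʒ/.
glottal: voiceless /h/, voiced /ɦ/.
Every place of articulation has a voiceless member except dental, where /θ/ would be expected.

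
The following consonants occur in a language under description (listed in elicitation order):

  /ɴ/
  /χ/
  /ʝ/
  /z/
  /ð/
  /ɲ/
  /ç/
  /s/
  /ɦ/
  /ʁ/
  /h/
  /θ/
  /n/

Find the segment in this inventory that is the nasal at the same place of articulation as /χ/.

/χ/ is a voiceless uvular fricative.
The nasal at the same place is an uvular nasal — in this inventory, /ɴ/.

/ɴ/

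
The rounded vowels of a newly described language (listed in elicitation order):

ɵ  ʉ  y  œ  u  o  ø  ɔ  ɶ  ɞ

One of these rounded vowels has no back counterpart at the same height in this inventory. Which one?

High: /y/ ~ /ʉ/ ~ /u/
High-mid: /ø/ ~ /ɵ/ ~ /o/
Low-mid: /œ/ ~ /ɞ/ ~ /ɔ/
Low: only /ɶ/ (front); no back partner.
So /ɶ/ is the unpaired segment.

/ɶ/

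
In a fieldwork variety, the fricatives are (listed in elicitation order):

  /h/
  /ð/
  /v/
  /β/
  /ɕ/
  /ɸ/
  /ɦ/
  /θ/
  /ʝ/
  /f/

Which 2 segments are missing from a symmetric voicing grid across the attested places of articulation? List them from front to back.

/ʑ/, /ç/

bilabial: voiceless /ɸ/, voiced /β/.
labiodental: voiceless /f/, voiced /v/.
dental: voiceless /θ/, voiced /ð/.
alveolo-palatal: voiceless /ɕ/, voiced —.
palatal: voiceless —, voiced /ʝ/.
glottal: voiceless /h/, voiced /ɦ/.
Gaps, from front to back: alveolo-palatal lacks voiced (/ʑ/); palatal lacks voiceless (/ç/).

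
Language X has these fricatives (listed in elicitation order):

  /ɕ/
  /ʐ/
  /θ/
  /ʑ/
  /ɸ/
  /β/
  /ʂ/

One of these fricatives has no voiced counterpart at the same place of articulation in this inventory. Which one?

/θ/

Bilabial: /ɸ/ ~ /β/
Retroflex: /ʂ/ ~ /ʐ/
Alveolo-palatal: /ɕ/ ~ /ʑ/
Dental: only /θ/ (voiceless); no voiced partner.
So /θ/ is the unpaired segment.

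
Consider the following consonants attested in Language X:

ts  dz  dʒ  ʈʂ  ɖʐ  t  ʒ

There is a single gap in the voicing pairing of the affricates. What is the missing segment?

alveolar: voiceless /ts/, voiced /dz/.
postalveolar: voiceless —, voiced /dʒ/.
retroflex: voiceless /ʈʂ/, voiced /ɖʐ/.
The postalveolar row has no voiceless member, so the gap is the voiceless postalveolar affricate /tʃ/.

/tʃ/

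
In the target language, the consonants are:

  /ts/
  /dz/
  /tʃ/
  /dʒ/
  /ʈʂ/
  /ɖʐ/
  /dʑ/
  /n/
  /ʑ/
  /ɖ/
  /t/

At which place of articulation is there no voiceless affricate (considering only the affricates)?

Voiceless: /ts/ (alveolar), /tʃ/ (postalveolar), /ʈʂ/ (retroflex).
Voiced: /dz/ (alveolar), /dʒ/ (postalveolar), /ɖʐ/ (retroflex), /dʑ/ (alveolo-palatal).
Every place of articulation has a voiceless member except alveolo-palatal, where /tɕ/ would be expected.

alveolo-palatal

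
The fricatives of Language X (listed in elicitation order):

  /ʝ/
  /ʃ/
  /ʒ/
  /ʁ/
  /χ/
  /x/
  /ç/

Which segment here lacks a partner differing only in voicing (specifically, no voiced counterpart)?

Postalveolar: /ʃ/ ~ /ʒ/
Palatal: /ç/ ~ /ʝ/
Uvular: /χ/ ~ /ʁ/
Velar: only /x/ (voiceless); no voiced partner.
So /x/ is the unpaired segment.

/x/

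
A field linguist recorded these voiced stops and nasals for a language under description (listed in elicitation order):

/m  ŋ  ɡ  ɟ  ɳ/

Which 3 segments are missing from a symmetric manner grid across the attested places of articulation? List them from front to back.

/b/, /ɖ/, /ɲ/

place of articulation  oral stop  nasal   
bilabial          —         m       
retroflex         —         ɳ       
palatal           ɟ         —       
velar             ɡ         ŋ       
Gaps, from front to back: bilabial lacks oral stop (/b/); retroflex lacks oral stop (/ɖ/); palatal lacks nasal (/ɲ/).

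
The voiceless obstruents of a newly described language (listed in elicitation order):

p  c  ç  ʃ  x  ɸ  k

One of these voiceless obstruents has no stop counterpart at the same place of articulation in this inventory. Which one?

Bilabial: /p/ ~ /ɸ/
Palatal: /c/ ~ /ç/
Velar: /k/ ~ /x/
Postalveolar: only /ʃ/ (fricative); no stop partner.
So /ʃ/ is the unpaired segment.

/ʃ/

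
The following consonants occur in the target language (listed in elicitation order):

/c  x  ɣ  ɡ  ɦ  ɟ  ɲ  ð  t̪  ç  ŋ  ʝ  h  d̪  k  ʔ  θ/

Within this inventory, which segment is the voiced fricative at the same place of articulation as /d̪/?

/d̪/ is a voiced dental stop.
The voiced fricative at the same place is a voiced dental fricative — in this inventory, /ð/.

/ð/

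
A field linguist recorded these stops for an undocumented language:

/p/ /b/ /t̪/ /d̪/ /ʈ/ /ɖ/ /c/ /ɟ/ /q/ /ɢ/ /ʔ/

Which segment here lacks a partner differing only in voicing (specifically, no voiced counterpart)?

/ʔ/

Bilabial: /p/ ~ /b/
Dental: /t̪/ ~ /d̪/
Retroflex: /ʈ/ ~ /ɖ/
Palatal: /c/ ~ /ɟ/
Uvular: /q/ ~ /ɢ/
Glottal: only /ʔ/ (voiceless); no voiced partner.
So /ʔ/ is the unpaired segment.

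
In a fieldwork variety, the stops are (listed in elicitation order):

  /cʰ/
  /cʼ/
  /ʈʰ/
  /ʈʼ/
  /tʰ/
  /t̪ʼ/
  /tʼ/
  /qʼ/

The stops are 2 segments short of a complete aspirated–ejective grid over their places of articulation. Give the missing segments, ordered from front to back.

dental: aspirated —, ejective /t̪ʼ/.
alveolar: aspirated /tʰ/, ejective /tʼ/.
retroflex: aspirated /ʈʰ/, ejective /ʈʼ/.
palatal: aspirated /cʰ/, ejective /cʼ/.
uvular: aspirated —, ejective /qʼ/.
Gaps, from front to back: dental lacks aspirated (/t̪ʰ/); uvular lacks aspirated (/qʰ/).

/t̪ʰ/, /qʰ/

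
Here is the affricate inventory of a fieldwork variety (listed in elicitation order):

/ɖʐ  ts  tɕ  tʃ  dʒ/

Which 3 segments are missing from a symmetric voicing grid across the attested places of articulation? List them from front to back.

alveolar: voiceless /ts/, voiced —.
postalveolar: voiceless /tʃ/, voiced /dʒ/.
retroflex: voiceless —, voiced /ɖʐ/.
alveolo-palatal: voiceless /tɕ/, voiced —.
Gaps, from front to back: alveolar lacks voiced (/dz/); retroflex lacks voiceless (/ʈʂ/); alveolo-palatal lacks voiced (/dʑ/).

/dz/, /ʈʂ/, /dʑ/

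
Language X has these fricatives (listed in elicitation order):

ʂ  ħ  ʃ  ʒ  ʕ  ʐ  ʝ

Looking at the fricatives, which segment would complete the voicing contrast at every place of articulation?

/ç/

postalveolar: voiceless /ʃ/, voiced /ʒ/.
retroflex: voiceless /ʂ/, voiced /ʐ/.
palatal: voiceless —, voiced /ʝ/.
pharyngeal: voiceless /ħ/, voiced /ʕ/.
The palatal row has no voiceless member, so the gap is the voiceless palatal fricative /ç/.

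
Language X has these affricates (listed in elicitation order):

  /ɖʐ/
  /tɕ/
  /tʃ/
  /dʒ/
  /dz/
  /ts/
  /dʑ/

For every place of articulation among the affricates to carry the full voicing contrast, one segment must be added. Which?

Voiceless: /ts/ (alveolar), /tʃ/ (postalveolar), /tɕ/ (alveolo-palatal).
Voiced: /dz/ (alveolar), /dʒ/ (postalveolar), /ɖʐ/ (retroflex), /dʑ/ (alveolo-palatal).
The retroflex row has no voiceless member, so the gap is the voiceless retroflex affricate /ʈʂ/.

/ʈʂ/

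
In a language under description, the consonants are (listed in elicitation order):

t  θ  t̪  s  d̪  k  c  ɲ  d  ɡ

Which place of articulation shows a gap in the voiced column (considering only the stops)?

palatal

dental: voiceless /t̪/, voiced /d̪/.
alveolar: voiceless /t/, voiced /d/.
palatal: voiceless /c/, voiced —.
velar: voiceless /k/, voiced /ɡ/.
Every place of articulation has a voiced member except palatal, where /ɟ/ would be expected.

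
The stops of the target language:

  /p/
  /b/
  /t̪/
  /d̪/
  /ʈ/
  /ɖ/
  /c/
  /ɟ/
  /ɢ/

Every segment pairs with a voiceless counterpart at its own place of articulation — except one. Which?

Bilabial: /p/ ~ /b/
Dental: /t̪/ ~ /d̪/
Retroflex: /ʈ/ ~ /ɖ/
Palatal: /c/ ~ /ɟ/
Uvular: only /ɢ/ (voiced); no voiceless partner.
So /ɢ/ is the unpaired segment.

/ɢ/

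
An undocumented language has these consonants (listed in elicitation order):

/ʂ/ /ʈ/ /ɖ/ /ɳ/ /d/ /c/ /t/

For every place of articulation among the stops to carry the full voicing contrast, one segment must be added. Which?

/ɟ/

alveolar: voiceless /t/, voiced /d/.
retroflex: voiceless /ʈ/, voiced /ɖ/.
palatal: voiceless /c/, voiced —.
The palatal row has no voiced member, so the gap is the voiced palatal stop /ɟ/.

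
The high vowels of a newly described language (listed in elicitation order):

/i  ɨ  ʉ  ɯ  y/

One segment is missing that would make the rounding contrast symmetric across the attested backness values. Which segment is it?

Unrounded: /i/ (front), /ɨ/ (central), /ɯ/ (back).
Rounded: /y/ (front), /ʉ/ (central).
The back row has no rounded member, so the gap is the back rounded vowel /u/.

/u/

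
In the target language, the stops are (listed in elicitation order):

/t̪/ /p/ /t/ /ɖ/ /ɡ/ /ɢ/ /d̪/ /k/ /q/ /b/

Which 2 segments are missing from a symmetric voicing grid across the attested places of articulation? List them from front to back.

place of articulation  voiceless  voiced  
bilabial          p         b       
dental            t̪        d̪      
alveolar          t         —       
retroflex         —         ɖ       
velar             k         ɡ       
uvular            q         ɢ       
Gaps, from front to back: alveolar lacks voiced (/d/); retroflex lacks voiceless (/ʈ/).

/d/, /ʈ/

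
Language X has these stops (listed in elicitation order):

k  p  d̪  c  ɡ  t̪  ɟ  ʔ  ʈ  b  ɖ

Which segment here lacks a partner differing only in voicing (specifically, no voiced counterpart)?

Bilabial: /p/ ~ /b/
Dental: /t̪/ ~ /d̪/
Retroflex: /ʈ/ ~ /ɖ/
Palatal: /c/ ~ /ɟ/
Velar: /k/ ~ /ɡ/
Glottal: only /ʔ/ (voiceless); no voiced partner.
So /ʔ/ is the unpaired segment.

/ʔ/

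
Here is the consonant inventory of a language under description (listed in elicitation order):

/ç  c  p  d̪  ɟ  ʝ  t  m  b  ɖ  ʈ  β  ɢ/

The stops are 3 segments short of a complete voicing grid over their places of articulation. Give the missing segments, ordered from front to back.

/t̪/, /d/, /q/

bilabial: voiceless /p/, voiced /b/.
dental: voiceless —, voiced /d̪/.
alveolar: voiceless /t/, voiced —.
retroflex: voiceless /ʈ/, voiced /ɖ/.
palatal: voiceless /c/, voiced /ɟ/.
uvular: voiceless —, voiced /ɢ/.
Gaps, from front to back: dental lacks voiceless (/t̪/); alveolar lacks voiced (/d/); uvular lacks voiceless (/q/).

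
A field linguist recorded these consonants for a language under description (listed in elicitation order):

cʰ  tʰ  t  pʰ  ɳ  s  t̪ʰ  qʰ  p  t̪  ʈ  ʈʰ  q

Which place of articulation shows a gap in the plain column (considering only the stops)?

bilabial: plain /p/, aspirated /pʰ/.
dental: plain /t̪/, aspirated /t̪ʰ/.
alveolar: plain /t/, aspirated /tʰ/.
retroflex: plain /ʈ/, aspirated /ʈʰ/.
palatal: plain —, aspirated /cʰ/.
uvular: plain /q/, aspirated /qʰ/.
Every place of articulation has a plain member except palatal, where /c/ would be expected.

palatal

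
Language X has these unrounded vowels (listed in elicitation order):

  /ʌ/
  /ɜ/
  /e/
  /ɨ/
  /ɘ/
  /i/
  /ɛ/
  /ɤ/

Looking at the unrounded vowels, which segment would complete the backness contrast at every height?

/ɯ/

Front: /i/ (high), /e/ (high-mid), /ɛ/ (low-mid).
Central: /ɨ/ (high), /ɘ/ (high-mid), /ɜ/ (low-mid).
Back: /ɤ/ (high-mid), /ʌ/ (low-mid).
The high row has no back member, so the gap is the high back unrounded vowel /ɯ/.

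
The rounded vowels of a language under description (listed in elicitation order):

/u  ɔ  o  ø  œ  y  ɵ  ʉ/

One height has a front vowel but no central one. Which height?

Front: /y/ (high), /ø/ (high-mid), /œ/ (low-mid).
Central: /ʉ/ (high), /ɵ/ (high-mid).
Back: /u/ (high), /o/ (high-mid), /ɔ/ (low-mid).
Every height has a central member except low-mid, where /ɞ/ would be expected.

low-mid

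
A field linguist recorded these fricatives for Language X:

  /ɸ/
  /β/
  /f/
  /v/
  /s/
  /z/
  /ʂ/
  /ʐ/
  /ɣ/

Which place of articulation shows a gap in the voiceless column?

velar

bilabial: voiceless /ɸ/, voiced /β/.
labiodental: voiceless /f/, voiced /v/.
alveolar: voiceless /s/, voiced /z/.
retroflex: voiceless /ʂ/, voiced /ʐ/.
velar: voiceless —, voiced /ɣ/.
Every place of articulation has a voiceless member except velar, where /x/ would be expected.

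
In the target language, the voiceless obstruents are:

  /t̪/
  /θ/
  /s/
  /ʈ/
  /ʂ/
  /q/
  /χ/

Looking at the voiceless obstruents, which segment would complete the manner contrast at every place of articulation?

Stop: /t̪/ (dental), /ʈ/ (retroflex), /q/ (uvular).
Fricative: /θ/ (dental), /s/ (alveolar), /ʂ/ (retroflex), /χ/ (uvular).
The alveolar row has no stop member, so the gap is the alveolar stop /t/.

/t/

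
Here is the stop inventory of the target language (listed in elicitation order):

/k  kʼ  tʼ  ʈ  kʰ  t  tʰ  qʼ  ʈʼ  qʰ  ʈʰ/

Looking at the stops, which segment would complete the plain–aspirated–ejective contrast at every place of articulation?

Plain: /t/ (alveolar), /ʈ/ (retroflex), /k/ (velar).
Aspirated: /tʰ/ (alveolar), /ʈʰ/ (retroflex), /kʰ/ (velar), /qʰ/ (uvular).
Ejective: /tʼ/ (alveolar), /ʈʼ/ (retroflex), /kʼ/ (velar), /qʼ/ (uvular).
The uvular row has no plain member, so the gap is the plain uvular stop /q/.

/q/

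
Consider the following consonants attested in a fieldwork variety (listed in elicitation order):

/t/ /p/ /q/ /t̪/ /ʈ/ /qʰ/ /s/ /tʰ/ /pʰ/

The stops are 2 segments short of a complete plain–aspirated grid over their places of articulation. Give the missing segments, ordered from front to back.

/t̪ʰ/, /ʈʰ/

Plain: /p/ (bilabial), /t̪/ (dental), /t/ (alveolar), /ʈ/ (retroflex), /q/ (uvular).
Aspirated: /pʰ/ (bilabial), /tʰ/ (alveolar), /qʰ/ (uvular).
Gaps, from front to back: dental lacks aspirated (/t̪ʰ/); retroflex lacks aspirated (/ʈʰ/).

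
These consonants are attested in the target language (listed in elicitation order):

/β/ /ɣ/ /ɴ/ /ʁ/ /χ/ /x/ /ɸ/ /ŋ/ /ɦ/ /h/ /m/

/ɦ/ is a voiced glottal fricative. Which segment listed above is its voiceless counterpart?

/h/

The voiceless counterpart is a voiceless glottal fricative — in this inventory, /h/.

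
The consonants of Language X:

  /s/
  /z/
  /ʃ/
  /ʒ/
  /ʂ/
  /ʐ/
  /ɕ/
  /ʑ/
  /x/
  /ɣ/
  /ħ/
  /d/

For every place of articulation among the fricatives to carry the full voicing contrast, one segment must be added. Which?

/ʕ/

Voiceless: /s/ (alveolar), /ʃ/ (postalveolar), /ʂ/ (retroflex), /ɕ/ (alveolo-palatal), /x/ (velar), /ħ/ (pharyngeal).
Voiced: /z/ (alveolar), /ʒ/ (postalveolar), /ʐ/ (retroflex), /ʑ/ (alveolo-palatal), /ɣ/ (velar).
The pharyngeal row has no voiced member, so the gap is the voiced pharyngeal fricative /ʕ/.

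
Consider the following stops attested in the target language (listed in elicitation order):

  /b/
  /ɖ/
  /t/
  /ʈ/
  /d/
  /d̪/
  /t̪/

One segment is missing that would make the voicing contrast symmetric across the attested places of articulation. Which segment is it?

/p/

place of articulation  voiceless  voiced  
bilabial          —         b       
dental            t̪        d̪      
alveolar          t         d       
retroflex         ʈ         ɖ       
The bilabial row has no voiceless member, so the gap is the voiceless bilabial stop /p/.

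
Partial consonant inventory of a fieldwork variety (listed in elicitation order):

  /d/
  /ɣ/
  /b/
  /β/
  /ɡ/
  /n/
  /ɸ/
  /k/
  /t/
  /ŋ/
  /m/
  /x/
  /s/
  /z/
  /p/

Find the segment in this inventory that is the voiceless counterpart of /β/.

/β/ is a voiced bilabial fricative.
The voiceless counterpart is a voiceless bilabial fricative — in this inventory, /ɸ/.

/ɸ/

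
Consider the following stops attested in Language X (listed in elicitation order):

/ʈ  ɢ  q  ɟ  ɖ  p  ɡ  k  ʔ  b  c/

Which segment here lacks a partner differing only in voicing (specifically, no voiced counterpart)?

/ʔ/

Bilabial: /p/ ~ /b/
Retroflex: /ʈ/ ~ /ɖ/
Palatal: /c/ ~ /ɟ/
Velar: /k/ ~ /ɡ/
Uvular: /q/ ~ /ɢ/
Glottal: only /ʔ/ (voiceless); no voiced partner.
So /ʔ/ is the unpaired segment.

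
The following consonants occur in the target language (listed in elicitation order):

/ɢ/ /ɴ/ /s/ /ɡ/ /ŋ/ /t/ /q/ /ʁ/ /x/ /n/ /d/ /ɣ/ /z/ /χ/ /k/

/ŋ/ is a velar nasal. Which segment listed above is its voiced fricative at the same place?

/ɣ/

The voiced fricative at the same place is a voiced velar fricative — in this inventory, /ɣ/.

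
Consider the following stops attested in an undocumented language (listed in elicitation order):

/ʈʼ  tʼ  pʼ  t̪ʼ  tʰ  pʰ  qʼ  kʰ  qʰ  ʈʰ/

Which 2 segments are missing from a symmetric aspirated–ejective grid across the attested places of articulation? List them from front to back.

/t̪ʰ/, /kʼ/

Aspirated: /pʰ/ (bilabial), /tʰ/ (alveolar), /ʈʰ/ (retroflex), /kʰ/ (velar), /qʰ/ (uvular).
Ejective: /pʼ/ (bilabial), /t̪ʼ/ (dental), /tʼ/ (alveolar), /ʈʼ/ (retroflex), /qʼ/ (uvular).
Gaps, from front to back: dental lacks aspirated (/t̪ʰ/); velar lacks ejective (/kʼ/).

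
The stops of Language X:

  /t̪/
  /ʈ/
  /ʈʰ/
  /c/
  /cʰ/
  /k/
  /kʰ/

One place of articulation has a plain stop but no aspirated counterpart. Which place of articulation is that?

Plain: /t̪/ (dental), /ʈ/ (retroflex), /c/ (palatal), /k/ (velar).
Aspirated: /ʈʰ/ (retroflex), /cʰ/ (palatal), /kʰ/ (velar).
Every place of articulation has an aspirated member except dental, where /t̪ʰ/ would be expected.

dental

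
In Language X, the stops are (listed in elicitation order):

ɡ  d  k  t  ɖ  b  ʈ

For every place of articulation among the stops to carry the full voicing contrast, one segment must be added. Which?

/p/

Voiceless: /t/ (alveolar), /ʈ/ (retroflex), /k/ (velar).
Voiced: /b/ (bilabial), /d/ (alveolar), /ɖ/ (retroflex), /ɡ/ (velar).
The bilabial row has no voiceless member, so the gap is the voiceless bilabial stop /p/.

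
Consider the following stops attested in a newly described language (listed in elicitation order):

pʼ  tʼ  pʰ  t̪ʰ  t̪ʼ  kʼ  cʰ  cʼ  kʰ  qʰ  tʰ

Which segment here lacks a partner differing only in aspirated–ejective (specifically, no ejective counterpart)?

Bilabial: /pʰ/ ~ /pʼ/
Dental: /t̪ʰ/ ~ /t̪ʼ/
Alveolar: /tʰ/ ~ /tʼ/
Palatal: /cʰ/ ~ /cʼ/
Velar: /kʰ/ ~ /kʼ/
Uvular: only /qʰ/ (aspirated); no ejective partner.
So /qʰ/ is the unpaired segment.

/qʰ/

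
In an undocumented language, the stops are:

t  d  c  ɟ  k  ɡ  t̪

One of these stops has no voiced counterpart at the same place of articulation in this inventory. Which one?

/t̪/

Alveolar: /t/ ~ /d/
Palatal: /c/ ~ /ɟ/
Velar: /k/ ~ /ɡ/
Dental: only /t̪/ (voiceless); no voiced partner.
So /t̪/ is the unpaired segment.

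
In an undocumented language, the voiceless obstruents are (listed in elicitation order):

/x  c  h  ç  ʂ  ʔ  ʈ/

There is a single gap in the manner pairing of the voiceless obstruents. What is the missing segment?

/k/

Stop: /ʈ/ (retroflex), /c/ (palatal), /ʔ/ (glottal).
Fricative: /ʂ/ (retroflex), /ç/ (palatal), /x/ (velar), /h/ (glottal).
The velar row has no stop member, so the gap is the velar stop /k/.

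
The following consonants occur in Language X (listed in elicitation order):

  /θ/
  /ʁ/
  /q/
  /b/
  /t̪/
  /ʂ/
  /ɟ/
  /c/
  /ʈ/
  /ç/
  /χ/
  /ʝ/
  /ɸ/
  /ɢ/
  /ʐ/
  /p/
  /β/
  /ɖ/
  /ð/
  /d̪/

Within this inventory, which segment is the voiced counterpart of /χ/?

/ʁ/

/χ/ is a voiceless uvular fricative.
The voiced counterpart is a voiced uvular fricative — in this inventory, /ʁ/.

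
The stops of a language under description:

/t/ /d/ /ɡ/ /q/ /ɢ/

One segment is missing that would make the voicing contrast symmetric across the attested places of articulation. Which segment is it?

/k/

alveolar: voiceless /t/, voiced /d/.
velar: voiceless —, voiced /ɡ/.
uvular: voiceless /q/, voiced /ɢ/.
The velar row has no voiceless member, so the gap is the voiceless velar stop /k/.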